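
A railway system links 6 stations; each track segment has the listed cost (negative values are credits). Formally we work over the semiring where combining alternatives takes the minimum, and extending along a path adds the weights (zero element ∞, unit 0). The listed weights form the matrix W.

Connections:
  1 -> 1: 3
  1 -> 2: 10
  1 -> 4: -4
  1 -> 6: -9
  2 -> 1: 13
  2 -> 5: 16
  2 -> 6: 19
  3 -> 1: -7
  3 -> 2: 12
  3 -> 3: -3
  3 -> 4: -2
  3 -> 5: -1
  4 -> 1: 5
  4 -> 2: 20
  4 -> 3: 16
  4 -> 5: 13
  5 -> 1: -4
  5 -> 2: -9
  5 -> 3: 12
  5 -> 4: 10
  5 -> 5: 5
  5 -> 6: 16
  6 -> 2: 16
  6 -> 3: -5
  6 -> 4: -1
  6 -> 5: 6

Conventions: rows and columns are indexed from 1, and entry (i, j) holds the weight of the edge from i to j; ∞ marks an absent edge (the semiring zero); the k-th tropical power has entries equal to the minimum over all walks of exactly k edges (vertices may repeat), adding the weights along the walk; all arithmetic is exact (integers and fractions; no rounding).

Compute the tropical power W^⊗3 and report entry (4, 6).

W^⊗2:
  [1, 7, -14, -10, -3, -6]
  [12, 7, 14, 9, 21, 4]
  [-10, -10, -6, -11, -4, -16]
  [8, 4, 13, 1, 15, -4]
  [-1, -4, 9, -8, 7, -13]
  [-12, -3, -8, -7, -6, 22]
W^⊗3:
  [-21, -12, -17, -16, -15, -8]
  [7, 12, -1, 3, 10, 3]
  [-13, -13, -21, -17, -10, -19]
  [6, 6, -9, -5, 2, -1]
  [-3, -2, -18, -14, -7, -10]
  [-15, -15, -11, -16, -9, -21]
Key observation: the optimum is the walk 4->1->1->6, with weight 5 + 3 + (-9) = -1.
Optimal value attained by: walk 4->1->1->6.
Answer: (W^⊗3)[4][6] = -1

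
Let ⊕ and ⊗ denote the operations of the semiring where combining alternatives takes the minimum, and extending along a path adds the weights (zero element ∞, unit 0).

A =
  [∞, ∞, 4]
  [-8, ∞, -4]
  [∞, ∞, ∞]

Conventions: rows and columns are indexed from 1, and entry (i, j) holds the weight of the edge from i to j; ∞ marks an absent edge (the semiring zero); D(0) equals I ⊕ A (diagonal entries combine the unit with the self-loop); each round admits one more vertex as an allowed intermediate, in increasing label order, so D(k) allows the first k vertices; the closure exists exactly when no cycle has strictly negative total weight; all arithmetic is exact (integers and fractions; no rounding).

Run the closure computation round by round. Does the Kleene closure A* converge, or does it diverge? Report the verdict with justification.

D(0):
  [0, ∞, 4]
  [-8, 0, -4]
  [∞, ∞, 0]
D(1):
  [0, ∞, 4]
  [-8, 0, -4]
  [∞, ∞, 0]
D(2):
  [0, ∞, 4]
  [-8, 0, -4]
  [∞, ∞, 0]
D(3):
  [0, ∞, 4]
  [-8, 0, -4]
  [∞, ∞, 0]
Key observation: every diagonal entry stays at the unit through all rounds, so no improving cycle exists.
Answer: CONVERGES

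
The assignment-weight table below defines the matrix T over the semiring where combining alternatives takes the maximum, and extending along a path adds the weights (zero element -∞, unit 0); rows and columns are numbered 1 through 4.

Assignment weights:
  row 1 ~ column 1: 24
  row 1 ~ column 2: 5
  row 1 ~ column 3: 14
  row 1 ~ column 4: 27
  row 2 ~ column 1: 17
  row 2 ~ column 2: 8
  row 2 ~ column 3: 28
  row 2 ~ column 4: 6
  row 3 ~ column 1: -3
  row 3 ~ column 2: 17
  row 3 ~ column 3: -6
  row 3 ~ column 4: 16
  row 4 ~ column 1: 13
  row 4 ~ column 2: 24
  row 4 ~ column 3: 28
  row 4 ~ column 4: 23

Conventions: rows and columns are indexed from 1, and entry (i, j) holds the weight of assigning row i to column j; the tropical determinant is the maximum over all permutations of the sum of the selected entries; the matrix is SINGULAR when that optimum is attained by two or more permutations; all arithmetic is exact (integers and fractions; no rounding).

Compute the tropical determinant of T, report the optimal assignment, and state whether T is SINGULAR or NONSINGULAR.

σ = (1, 2, 3, 4): 24 + 8 + (-6) + 23 = 49
σ = (1, 2, 4, 3): 24 + 8 + 16 + 28 = 76
σ = (1, 3, 2, 4): 24 + 28 + 17 + 23 = 92
σ = (1, 3, 4, 2): 24 + 28 + 16 + 24 = 92
σ = (1, 4, 2, 3): 24 + 6 + 17 + 28 = 75
σ = (1, 4, 3, 2): 24 + 6 + (-6) + 24 = 48
σ = (2, 1, 3, 4): 5 + 17 + (-6) + 23 = 39
σ = (2, 1, 4, 3): 5 + 17 + 16 + 28 = 66
σ = (2, 3, 1, 4): 5 + 28 + (-3) + 23 = 53
σ = (2, 3, 4, 1): 5 + 28 + 16 + 13 = 62
σ = (2, 4, 1, 3): 5 + 6 + (-3) + 28 = 36
σ = (2, 4, 3, 1): 5 + 6 + (-6) + 13 = 18
σ = (3, 1, 2, 4): 14 + 17 + 17 + 23 = 71
σ = (3, 1, 4, 2): 14 + 17 + 16 + 24 = 71
σ = (3, 2, 1, 4): 14 + 8 + (-3) + 23 = 42
σ = (3, 2, 4, 1): 14 + 8 + 16 + 13 = 51
σ = (3, 4, 1, 2): 14 + 6 + (-3) + 24 = 41
σ = (3, 4, 2, 1): 14 + 6 + 17 + 13 = 50
σ = (4, 1, 2, 3): 27 + 17 + 17 + 28 = 89
σ = (4, 1, 3, 2): 27 + 17 + (-6) + 24 = 62
σ = (4, 2, 1, 3): 27 + 8 + (-3) + 28 = 60
σ = (4, 2, 3, 1): 27 + 8 + (-6) + 13 = 42
σ = (4, 3, 1, 2): 27 + 28 + (-3) + 24 = 76
σ = (4, 3, 2, 1): 27 + 28 + 17 + 13 = 85
Optimal value attained by: σ = (1, 3, 2, 4).
Answer: det⊕(T) = 92; verdict: SINGULAR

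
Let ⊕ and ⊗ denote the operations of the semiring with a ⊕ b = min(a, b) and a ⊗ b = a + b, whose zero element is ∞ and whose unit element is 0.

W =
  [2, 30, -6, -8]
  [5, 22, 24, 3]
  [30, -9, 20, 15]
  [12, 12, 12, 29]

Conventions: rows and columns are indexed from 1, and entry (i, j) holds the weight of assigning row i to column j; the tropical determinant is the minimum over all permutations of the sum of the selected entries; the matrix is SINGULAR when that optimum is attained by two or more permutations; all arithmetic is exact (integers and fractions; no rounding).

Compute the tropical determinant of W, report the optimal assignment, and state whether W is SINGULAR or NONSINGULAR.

σ = (1, 2, 3, 4): 2 + 22 + 20 + 29 = 73
σ = (1, 2, 4, 3): 2 + 22 + 15 + 12 = 51
σ = (1, 3, 2, 4): 2 + 24 + (-9) + 29 = 46
σ = (1, 3, 4, 2): 2 + 24 + 15 + 12 = 53
σ = (1, 4, 2, 3): 2 + 3 + (-9) + 12 = 8
σ = (1, 4, 3, 2): 2 + 3 + 20 + 12 = 37
σ = (2, 1, 3, 4): 30 + 5 + 20 + 29 = 84
σ = (2, 1, 4, 3): 30 + 5 + 15 + 12 = 62
σ = (2, 3, 1, 4): 30 + 24 + 30 + 29 = 113
σ = (2, 3, 4, 1): 30 + 24 + 15 + 12 = 81
σ = (2, 4, 1, 3): 30 + 3 + 30 + 12 = 75
σ = (2, 4, 3, 1): 30 + 3 + 20 + 12 = 65
σ = (3, 1, 2, 4): (-6) + 5 + (-9) + 29 = 19
σ = (3, 1, 4, 2): (-6) + 5 + 15 + 12 = 26
σ = (3, 2, 1, 4): (-6) + 22 + 30 + 29 = 75
σ = (3, 2, 4, 1): (-6) + 22 + 15 + 12 = 43
σ = (3, 4, 1, 2): (-6) + 3 + 30 + 12 = 39
σ = (3, 4, 2, 1): (-6) + 3 + (-9) + 12 = 0
σ = (4, 1, 2, 3): (-8) + 5 + (-9) + 12 = 0
σ = (4, 1, 3, 2): (-8) + 5 + 20 + 12 = 29
σ = (4, 2, 1, 3): (-8) + 22 + 30 + 12 = 56
σ = (4, 2, 3, 1): (-8) + 22 + 20 + 12 = 46
σ = (4, 3, 1, 2): (-8) + 24 + 30 + 12 = 58
σ = (4, 3, 2, 1): (-8) + 24 + (-9) + 12 = 19
Optimal value attained by: σ = (3, 4, 2, 1).
Answer: det⊕(W) = 0; verdict: SINGULAR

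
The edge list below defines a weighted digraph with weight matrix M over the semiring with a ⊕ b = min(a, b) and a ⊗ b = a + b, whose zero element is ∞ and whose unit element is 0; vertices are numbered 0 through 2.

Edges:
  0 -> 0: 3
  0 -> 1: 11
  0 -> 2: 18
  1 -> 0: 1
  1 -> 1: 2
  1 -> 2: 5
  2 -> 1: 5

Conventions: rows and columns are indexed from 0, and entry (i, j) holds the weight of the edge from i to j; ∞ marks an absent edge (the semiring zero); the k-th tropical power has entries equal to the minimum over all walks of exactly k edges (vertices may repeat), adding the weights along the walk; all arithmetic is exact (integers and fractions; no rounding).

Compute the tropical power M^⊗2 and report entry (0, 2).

M^⊗2:
  [6, 13, 16]
  [3, 4, 7]
  [6, 7, 10]
Key observation: the optimum is the walk 0->1->2, with weight 11 + 5 = 16.
Optimal value attained by: walk 0->1->2.
Answer: (M^⊗2)[0][2] = 16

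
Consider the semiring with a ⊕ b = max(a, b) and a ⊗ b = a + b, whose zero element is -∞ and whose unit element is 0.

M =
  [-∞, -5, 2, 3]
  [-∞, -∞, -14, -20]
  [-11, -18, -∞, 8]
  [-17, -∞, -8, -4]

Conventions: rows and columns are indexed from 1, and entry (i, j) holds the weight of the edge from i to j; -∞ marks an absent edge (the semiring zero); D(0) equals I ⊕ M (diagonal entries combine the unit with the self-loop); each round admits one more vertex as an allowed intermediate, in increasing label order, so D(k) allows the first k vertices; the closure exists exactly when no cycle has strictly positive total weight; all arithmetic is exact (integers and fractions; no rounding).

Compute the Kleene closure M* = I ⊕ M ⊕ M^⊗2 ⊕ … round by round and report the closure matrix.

D(0):
  [0, -5, 2, 3]
  [-∞, 0, -14, -20]
  [-11, -18, 0, 8]
  [-17, -∞, -8, 0]
D(1):
  [0, -5, 2, 3]
  [-∞, 0, -14, -20]
  [-11, -16, 0, 8]
  [-17, -22, -8, 0]
D(2):
  [0, -5, 2, 3]
  [-∞, 0, -14, -20]
  [-11, -16, 0, 8]
  [-17, -22, -8, 0]
D(3):
  [0, -5, 2, 10]
  [-25, 0, -14, -6]
  [-11, -16, 0, 8]
  [-17, -22, -8, 0]
D(4):
  [0, -5, 2, 10]
  [-23, 0, -14, -6]
  [-9, -14, 0, 8]
  [-17, -22, -8, 0]
Answer: M* = [[0, -5, 2, 10], [-23, 0, -14, -6], [-9, -14, 0, 8], [-17, -22, -8, 0]]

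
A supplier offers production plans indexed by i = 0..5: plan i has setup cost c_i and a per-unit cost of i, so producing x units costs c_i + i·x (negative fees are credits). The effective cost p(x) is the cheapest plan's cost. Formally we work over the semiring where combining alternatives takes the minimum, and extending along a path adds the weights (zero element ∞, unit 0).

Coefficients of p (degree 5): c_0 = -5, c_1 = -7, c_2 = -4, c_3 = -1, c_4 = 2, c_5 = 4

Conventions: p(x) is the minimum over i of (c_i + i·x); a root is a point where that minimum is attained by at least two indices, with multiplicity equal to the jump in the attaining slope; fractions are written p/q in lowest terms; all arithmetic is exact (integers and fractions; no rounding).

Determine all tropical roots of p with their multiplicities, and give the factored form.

hull edge (i=0, c=-5) to (i=1, c=-7): slope -2, span 1
hull edge (i=1, c=-7) to (i=5, c=4): slope 11/4, span 4
Factored form: p(x) = 4 ⊗ (x ⊕ (-11/4)) ⊗ (x ⊕ (-11/4)) ⊗ (x ⊕ (-11/4)) ⊗ (x ⊕ (-11/4)) ⊗ (x ⊕ 2)
Answer: roots = -11/4 (mult 4), 2 (mult 1)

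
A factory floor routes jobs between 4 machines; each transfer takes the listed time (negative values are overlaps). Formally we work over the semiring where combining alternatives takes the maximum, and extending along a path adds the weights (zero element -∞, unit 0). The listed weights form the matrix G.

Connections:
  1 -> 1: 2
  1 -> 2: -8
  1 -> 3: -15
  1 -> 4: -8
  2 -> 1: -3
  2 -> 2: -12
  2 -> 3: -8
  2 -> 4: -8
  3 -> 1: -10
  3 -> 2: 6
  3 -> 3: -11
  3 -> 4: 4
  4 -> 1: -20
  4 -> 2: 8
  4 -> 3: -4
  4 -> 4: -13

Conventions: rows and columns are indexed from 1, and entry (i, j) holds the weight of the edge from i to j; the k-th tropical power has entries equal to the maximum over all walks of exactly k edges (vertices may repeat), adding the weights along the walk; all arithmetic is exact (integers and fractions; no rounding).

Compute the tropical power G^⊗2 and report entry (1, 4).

G^⊗2:
  [4, 0, -12, -6]
  [-1, 0, -12, -4]
  [3, 12, 0, -2]
  [5, 2, 0, 0]
Key observation: the optimum is the walk 1->1->4, with weight 2 + (-8) = -6.
Optimal value attained by: walk 1->1->4.
Answer: (G^⊗2)[1][4] = -6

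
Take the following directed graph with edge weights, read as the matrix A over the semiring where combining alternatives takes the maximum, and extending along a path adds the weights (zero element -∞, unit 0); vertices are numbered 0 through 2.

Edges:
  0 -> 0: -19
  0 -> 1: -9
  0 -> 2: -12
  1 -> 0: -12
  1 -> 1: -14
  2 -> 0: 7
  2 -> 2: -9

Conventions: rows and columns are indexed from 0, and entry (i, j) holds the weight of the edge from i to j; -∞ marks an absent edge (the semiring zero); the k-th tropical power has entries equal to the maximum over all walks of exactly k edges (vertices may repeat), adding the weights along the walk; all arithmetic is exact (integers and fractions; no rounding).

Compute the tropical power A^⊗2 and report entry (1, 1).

A^⊗2:
  [-5, -23, -21]
  [-26, -21, -24]
  [-2, -2, -5]
Key observation: the optimum is the walk 1->0->1, with weight (-12) + (-9) = -21.
Optimal value attained by: walk 1->0->1.
Answer: (A^⊗2)[1][1] = -21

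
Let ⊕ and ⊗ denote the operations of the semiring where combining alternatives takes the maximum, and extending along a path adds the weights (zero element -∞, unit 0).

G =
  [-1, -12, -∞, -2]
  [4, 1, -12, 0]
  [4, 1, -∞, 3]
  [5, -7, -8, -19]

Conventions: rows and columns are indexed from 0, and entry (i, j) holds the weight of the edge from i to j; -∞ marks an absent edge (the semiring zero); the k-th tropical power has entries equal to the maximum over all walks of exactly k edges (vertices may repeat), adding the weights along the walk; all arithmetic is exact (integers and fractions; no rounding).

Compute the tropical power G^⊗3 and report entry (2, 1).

G^⊗2:
  [3, -9, -10, -3]
  [5, 2, -8, 2]
  [8, 2, -5, 2]
  [4, -6, -19, 3]
G^⊗3:
  [2, -8, -11, 1]
  [7, 3, -6, 3]
  [7, 3, -6, 6]
  [8, -4, -5, 2]
Key observation: the optimum is the walk 2->1->1->1, with weight 1 + 1 + 1 = 3.
Optimal value attained by: walk 2->1->1->1.
Answer: (G^⊗3)[2][1] = 3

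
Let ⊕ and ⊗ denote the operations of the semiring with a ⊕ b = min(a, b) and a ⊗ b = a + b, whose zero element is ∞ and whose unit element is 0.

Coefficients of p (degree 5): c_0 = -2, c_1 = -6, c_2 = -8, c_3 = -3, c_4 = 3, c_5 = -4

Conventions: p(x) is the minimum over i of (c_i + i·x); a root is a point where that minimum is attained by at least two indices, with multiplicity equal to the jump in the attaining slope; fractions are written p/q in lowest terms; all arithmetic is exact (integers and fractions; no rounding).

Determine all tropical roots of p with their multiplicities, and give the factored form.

hull edge (i=0, c=-2) to (i=1, c=-6): slope -4, span 1
hull edge (i=1, c=-6) to (i=2, c=-8): slope -2, span 1
hull edge (i=2, c=-8) to (i=5, c=-4): slope 4/3, span 3
Factored form: p(x) = -4 ⊗ (x ⊕ (-4/3)) ⊗ (x ⊕ (-4/3)) ⊗ (x ⊕ (-4/3)) ⊗ (x ⊕ 2) ⊗ (x ⊕ 4)
Answer: roots = -4/3 (mult 3), 2 (mult 1), 4 (mult 1)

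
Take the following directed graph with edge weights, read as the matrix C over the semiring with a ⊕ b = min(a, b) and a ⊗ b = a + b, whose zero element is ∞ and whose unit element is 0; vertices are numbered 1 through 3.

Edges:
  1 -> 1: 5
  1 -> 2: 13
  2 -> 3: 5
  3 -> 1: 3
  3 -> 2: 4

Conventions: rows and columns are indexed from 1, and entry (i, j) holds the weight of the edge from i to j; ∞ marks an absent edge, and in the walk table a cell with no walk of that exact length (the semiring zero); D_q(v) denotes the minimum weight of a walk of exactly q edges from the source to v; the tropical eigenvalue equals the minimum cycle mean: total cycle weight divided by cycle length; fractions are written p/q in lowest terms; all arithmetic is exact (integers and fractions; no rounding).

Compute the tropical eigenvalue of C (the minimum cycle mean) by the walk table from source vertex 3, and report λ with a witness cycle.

q=0: [∞, ∞, 0]
q=1: [3, 4, ∞]
q=2: [8, 16, 9]
q=3: [12, 13, 21]
Optimal cycle mean attained by: cycle 2->3->2, total 5 + 4, length 2.
Answer: λ = 9/2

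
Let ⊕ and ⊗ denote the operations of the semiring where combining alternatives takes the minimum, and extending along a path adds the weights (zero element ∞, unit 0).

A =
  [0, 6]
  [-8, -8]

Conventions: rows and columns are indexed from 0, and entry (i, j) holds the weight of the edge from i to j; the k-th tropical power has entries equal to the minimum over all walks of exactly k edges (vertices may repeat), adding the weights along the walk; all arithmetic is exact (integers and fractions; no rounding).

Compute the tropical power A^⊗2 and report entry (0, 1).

A^⊗2:
  [-2, -2]
  [-16, -16]
Key observation: the optimum is the walk 0->1->1, with weight 6 + (-8) = -2.
Optimal value attained by: walk 0->1->1.
Answer: (A^⊗2)[0][1] = -2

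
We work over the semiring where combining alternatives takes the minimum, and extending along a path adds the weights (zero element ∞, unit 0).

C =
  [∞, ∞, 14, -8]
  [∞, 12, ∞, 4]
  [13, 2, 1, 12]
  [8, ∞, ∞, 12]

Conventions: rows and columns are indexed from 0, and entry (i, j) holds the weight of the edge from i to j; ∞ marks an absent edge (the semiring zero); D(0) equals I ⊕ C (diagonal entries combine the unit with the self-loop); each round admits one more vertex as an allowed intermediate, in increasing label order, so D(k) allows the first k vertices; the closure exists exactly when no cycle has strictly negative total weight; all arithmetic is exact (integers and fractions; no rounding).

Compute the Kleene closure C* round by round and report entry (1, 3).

D(0):
  [0, ∞, 14, -8]
  [∞, 0, ∞, 4]
  [13, 2, 0, 12]
  [8, ∞, ∞, 0]
D(1):
  [0, ∞, 14, -8]
  [∞, 0, ∞, 4]
  [13, 2, 0, 5]
  [8, ∞, 22, 0]
D(2):
  [0, ∞, 14, -8]
  [∞, 0, ∞, 4]
  [13, 2, 0, 5]
  [8, ∞, 22, 0]
D(3):
  [0, 16, 14, -8]
  [∞, 0, ∞, 4]
  [13, 2, 0, 5]
  [8, 24, 22, 0]
D(4):
  [0, 16, 14, -8]
  [12, 0, 26, 4]
  [13, 2, 0, 5]
  [8, 24, 22, 0]
Answer: C*[1][3] = 4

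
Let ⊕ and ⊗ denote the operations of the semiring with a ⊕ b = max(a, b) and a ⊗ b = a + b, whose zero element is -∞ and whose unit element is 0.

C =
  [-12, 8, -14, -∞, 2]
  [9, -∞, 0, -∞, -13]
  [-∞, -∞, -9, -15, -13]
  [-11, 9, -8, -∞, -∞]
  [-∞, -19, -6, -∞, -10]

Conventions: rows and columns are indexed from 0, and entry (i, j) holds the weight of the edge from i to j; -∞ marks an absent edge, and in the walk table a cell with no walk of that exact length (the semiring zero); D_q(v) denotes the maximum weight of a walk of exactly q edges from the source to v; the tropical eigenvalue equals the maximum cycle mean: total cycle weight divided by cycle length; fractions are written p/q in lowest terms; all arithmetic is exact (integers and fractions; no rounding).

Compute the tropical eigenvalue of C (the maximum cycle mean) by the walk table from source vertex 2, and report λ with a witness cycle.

q=0: [-∞, -∞, 0, -∞, -∞]
q=1: [-∞, -∞, -9, -15, -13]
q=2: [-26, -6, -18, -24, -22]
q=3: [3, -15, -6, -33, -19]
q=4: [-6, 11, -11, -21, 5]
q=5: [20, 2, 11, -26, -2]
Optimal cycle mean attained by: cycle 0->1->0, total 8 + 9, length 2.
Answer: λ = 17/2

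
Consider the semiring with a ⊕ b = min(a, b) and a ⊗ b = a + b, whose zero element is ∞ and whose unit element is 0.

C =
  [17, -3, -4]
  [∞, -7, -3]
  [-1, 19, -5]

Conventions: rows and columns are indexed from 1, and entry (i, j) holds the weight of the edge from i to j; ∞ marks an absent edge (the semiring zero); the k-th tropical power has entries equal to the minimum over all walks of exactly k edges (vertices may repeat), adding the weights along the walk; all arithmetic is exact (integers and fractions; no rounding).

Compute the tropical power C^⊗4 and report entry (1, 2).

C^⊗2:
  [-5, -10, -9]
  [-4, -14, -10]
  [-6, -4, -10]
C^⊗3:
  [-10, -17, -14]
  [-11, -21, -17]
  [-11, -11, -15]
C^⊗4:
  [-15, -24, -20]
  [-18, -28, -24]
  [-16, -18, -20]
Key observation: the optimum is the walk 1->2->2->2->2, with weight (-3) + (-7) + (-7) + (-7) = -24.
Optimal value attained by: walk 1->2->2->2->2.
Answer: (C^⊗4)[1][2] = -24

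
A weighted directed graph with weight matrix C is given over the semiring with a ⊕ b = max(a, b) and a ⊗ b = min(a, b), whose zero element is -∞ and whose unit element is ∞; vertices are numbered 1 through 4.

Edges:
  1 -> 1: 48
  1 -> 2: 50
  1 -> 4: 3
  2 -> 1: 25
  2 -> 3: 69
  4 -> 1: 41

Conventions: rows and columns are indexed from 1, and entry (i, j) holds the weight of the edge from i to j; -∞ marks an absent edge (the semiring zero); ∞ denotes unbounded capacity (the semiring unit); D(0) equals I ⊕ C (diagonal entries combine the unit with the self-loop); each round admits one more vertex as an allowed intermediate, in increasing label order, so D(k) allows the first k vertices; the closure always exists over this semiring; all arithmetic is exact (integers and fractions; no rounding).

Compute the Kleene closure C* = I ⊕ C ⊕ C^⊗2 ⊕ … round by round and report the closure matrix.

D(0):
  [∞, 50, -∞, 3]
  [25, ∞, 69, -∞]
  [-∞, -∞, ∞, -∞]
  [41, -∞, -∞, ∞]
D(1):
  [∞, 50, -∞, 3]
  [25, ∞, 69, 3]
  [-∞, -∞, ∞, -∞]
  [41, 41, -∞, ∞]
D(2):
  [∞, 50, 50, 3]
  [25, ∞, 69, 3]
  [-∞, -∞, ∞, -∞]
  [41, 41, 41, ∞]
D(3):
  [∞, 50, 50, 3]
  [25, ∞, 69, 3]
  [-∞, -∞, ∞, -∞]
  [41, 41, 41, ∞]
D(4):
  [∞, 50, 50, 3]
  [25, ∞, 69, 3]
  [-∞, -∞, ∞, -∞]
  [41, 41, 41, ∞]
Answer: C* = [[∞, 50, 50, 3], [25, ∞, 69, 3], [-∞, -∞, ∞, -∞], [41, 41, 41, ∞]]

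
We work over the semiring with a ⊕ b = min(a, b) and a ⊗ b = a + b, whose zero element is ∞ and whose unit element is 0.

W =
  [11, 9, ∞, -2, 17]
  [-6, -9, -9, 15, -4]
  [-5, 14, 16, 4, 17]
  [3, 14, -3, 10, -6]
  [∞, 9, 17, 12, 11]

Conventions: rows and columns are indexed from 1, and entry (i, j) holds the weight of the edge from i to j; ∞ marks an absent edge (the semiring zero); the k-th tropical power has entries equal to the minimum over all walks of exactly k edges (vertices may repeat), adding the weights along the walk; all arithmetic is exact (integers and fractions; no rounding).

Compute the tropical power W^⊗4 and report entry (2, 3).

W^⊗2:
  [1, 0, -5, 8, -8]
  [-15, -18, -18, -8, -13]
  [6, 4, 1, -7, -2]
  [-8, 3, 5, 1, 4]
  [3, 0, 0, 21, 5]
W^⊗3:
  [-10, -9, -9, -1, -4]
  [-24, -27, -27, -17, -22]
  [-4, -5, -10, 3, -13]
  [-3, -6, -6, -10, -5]
  [-6, -9, -9, 1, -4]
W^⊗4:
  [-15, -18, -18, -12, -13]
  [-33, -36, -36, -26, -31]
  [-15, -14, -14, -6, -9]
  [-12, -15, -15, -5, -16]
  [-15, -18, -18, -8, -13]
Key observation: the optimum is the walk 2->2->2->2->3, with weight (-9) + (-9) + (-9) + (-9) = -36.
Optimal value attained by: walk 2->2->2->2->3.
Answer: (W^⊗4)[2][3] = -36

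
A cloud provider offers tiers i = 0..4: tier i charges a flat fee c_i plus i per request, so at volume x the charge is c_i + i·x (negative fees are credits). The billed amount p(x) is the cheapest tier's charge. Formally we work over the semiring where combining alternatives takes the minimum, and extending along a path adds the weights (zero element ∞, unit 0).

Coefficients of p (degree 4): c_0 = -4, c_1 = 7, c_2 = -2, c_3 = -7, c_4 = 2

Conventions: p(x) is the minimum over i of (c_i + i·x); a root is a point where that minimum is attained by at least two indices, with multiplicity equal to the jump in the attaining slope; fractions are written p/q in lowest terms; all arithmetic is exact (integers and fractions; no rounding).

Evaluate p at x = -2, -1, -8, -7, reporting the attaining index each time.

p(-2) = min(-4+0·(-2)=-4, 7+1·(-2)=5, -2+2·(-2)=-6, -7+3·(-2)=-13, 2+4·(-2)=-6) = -13 (attained by i=3)
p(-1) = min(-4+0·(-1)=-4, 7+1·(-1)=6, -2+2·(-1)=-4, -7+3·(-1)=-10, 2+4·(-1)=-2) = -10 (attained by i=3)
p(-8) = min(-4+0·(-8)=-4, 7+1·(-8)=-1, -2+2·(-8)=-18, -7+3·(-8)=-31, 2+4·(-8)=-30) = -31 (attained by i=3)
p(-7) = min(-4+0·(-7)=-4, 7+1·(-7)=0, -2+2·(-7)=-16, -7+3·(-7)=-28, 2+4·(-7)=-26) = -28 (attained by i=3)
Answer: p(-2) = -13; p(-1) = -10; p(-8) = -31; p(-7) = -28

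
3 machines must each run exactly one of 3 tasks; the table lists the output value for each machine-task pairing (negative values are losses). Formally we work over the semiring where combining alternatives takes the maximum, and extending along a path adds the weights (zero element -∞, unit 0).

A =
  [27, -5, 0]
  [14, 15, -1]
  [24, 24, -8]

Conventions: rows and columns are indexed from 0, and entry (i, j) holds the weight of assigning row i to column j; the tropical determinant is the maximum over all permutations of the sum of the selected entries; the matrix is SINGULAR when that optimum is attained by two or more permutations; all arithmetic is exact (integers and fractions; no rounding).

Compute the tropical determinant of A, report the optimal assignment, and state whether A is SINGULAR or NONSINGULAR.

σ = (0, 1, 2): 27 + 15 + (-8) = 34
σ = (0, 2, 1): 27 + (-1) + 24 = 50
σ = (1, 0, 2): (-5) + 14 + (-8) = 1
σ = (1, 2, 0): (-5) + (-1) + 24 = 18
σ = (2, 0, 1): 0 + 14 + 24 = 38
σ = (2, 1, 0): 0 + 15 + 24 = 39
Optimal value attained by: σ = (0, 2, 1).
Answer: det⊕(A) = 50; verdict: NONSINGULAR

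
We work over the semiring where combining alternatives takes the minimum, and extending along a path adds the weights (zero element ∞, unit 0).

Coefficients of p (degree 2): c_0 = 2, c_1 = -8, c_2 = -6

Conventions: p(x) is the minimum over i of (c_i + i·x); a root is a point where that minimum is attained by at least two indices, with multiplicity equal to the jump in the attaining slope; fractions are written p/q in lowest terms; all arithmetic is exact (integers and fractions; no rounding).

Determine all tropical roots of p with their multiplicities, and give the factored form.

hull edge (i=0, c=2) to (i=1, c=-8): slope -10, span 1
hull edge (i=1, c=-8) to (i=2, c=-6): slope 2, span 1
Factored form: p(x) = -6 ⊗ (x ⊕ (-2)) ⊗ (x ⊕ 10)
Answer: roots = -2 (mult 1), 10 (mult 1)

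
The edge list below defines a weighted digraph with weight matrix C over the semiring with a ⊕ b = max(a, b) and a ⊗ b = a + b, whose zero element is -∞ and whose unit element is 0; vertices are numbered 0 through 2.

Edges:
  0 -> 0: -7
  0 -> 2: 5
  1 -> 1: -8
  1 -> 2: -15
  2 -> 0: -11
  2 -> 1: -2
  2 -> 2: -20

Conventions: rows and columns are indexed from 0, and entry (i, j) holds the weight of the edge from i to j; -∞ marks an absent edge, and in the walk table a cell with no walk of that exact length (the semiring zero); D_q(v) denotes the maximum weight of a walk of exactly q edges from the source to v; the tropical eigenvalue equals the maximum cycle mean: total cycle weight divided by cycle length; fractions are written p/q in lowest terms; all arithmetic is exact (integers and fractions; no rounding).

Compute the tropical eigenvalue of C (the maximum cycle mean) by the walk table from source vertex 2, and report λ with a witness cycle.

q=0: [-∞, -∞, 0]
q=1: [-11, -2, -20]
q=2: [-18, -10, -6]
q=3: [-17, -8, -13]
Optimal cycle mean attained by: cycle 0->2->0, total 5 + (-11), length 2.
Answer: λ = -3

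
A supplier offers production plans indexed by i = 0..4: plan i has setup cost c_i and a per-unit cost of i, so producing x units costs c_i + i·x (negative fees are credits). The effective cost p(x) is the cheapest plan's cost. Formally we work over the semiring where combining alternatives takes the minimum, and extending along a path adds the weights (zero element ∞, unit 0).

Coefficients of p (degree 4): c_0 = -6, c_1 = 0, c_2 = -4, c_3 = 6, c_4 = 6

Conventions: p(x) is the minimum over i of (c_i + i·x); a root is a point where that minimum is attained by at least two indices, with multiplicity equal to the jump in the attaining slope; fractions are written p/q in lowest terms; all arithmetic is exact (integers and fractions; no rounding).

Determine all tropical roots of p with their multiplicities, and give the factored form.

hull edge (i=0, c=-6) to (i=2, c=-4): slope 1, span 2
hull edge (i=2, c=-4) to (i=4, c=6): slope 5, span 2
Factored form: p(x) = 6 ⊗ (x ⊕ (-5)) ⊗ (x ⊕ (-5)) ⊗ (x ⊕ (-1)) ⊗ (x ⊕ (-1))
Answer: roots = -5 (mult 2), -1 (mult 2)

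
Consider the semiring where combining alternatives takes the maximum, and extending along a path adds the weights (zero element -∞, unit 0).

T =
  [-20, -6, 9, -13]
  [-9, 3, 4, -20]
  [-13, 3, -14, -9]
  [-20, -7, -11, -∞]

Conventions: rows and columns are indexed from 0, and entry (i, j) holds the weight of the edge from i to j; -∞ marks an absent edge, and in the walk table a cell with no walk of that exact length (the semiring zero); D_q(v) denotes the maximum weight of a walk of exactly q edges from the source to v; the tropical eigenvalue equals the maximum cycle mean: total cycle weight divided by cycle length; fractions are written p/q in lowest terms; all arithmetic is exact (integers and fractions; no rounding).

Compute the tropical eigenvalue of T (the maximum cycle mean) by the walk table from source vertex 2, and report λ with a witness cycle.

q=0: [-∞, -∞, 0, -∞]
q=1: [-13, 3, -14, -9]
q=2: [-6, 6, 7, -17]
q=3: [-3, 10, 10, -2]
q=4: [1, 13, 14, 1]
Optimal cycle mean attained by: cycle 1->2->1, total 4 + 3, length 2.
Answer: λ = 7/2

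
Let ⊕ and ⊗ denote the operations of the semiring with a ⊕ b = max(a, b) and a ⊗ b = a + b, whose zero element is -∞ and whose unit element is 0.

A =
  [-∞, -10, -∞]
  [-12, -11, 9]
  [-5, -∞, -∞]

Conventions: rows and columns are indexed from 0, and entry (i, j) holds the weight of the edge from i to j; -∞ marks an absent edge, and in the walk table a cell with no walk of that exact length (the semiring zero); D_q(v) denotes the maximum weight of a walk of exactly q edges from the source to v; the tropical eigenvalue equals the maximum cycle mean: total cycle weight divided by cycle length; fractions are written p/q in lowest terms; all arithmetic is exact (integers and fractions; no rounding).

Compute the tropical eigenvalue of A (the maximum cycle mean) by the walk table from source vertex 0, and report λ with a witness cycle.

q=0: [0, -∞, -∞]
q=1: [-∞, -10, -∞]
q=2: [-22, -21, -1]
q=3: [-6, -32, -12]
Optimal cycle mean attained by: cycle 0->1->2->0, total (-10) + 9 + (-5), length 3.
Answer: λ = -2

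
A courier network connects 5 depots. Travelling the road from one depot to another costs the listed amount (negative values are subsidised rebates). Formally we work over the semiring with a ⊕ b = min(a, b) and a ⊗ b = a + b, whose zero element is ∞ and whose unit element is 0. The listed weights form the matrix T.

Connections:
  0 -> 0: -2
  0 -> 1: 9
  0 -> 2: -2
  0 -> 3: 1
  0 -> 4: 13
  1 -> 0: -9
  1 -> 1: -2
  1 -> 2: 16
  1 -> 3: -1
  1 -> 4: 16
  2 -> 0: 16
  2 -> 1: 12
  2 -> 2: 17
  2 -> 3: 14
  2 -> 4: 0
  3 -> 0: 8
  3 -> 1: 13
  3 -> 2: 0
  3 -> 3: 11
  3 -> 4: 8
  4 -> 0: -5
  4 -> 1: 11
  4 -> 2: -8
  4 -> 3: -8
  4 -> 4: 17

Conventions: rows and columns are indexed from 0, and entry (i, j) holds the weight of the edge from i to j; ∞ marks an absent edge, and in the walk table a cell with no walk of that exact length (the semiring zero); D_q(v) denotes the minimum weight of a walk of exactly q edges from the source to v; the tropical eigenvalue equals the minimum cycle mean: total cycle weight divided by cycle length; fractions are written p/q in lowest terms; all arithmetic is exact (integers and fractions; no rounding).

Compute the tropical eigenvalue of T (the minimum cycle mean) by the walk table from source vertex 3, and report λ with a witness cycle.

q=0: [∞, ∞, ∞, 0, ∞]
q=1: [8, 13, 0, 11, 8]
q=2: [3, 11, 0, 0, 0]
q=3: [-5, 9, -8, -8, 0]
q=4: [-7, 4, -8, -8, -8]
q=5: [-13, 2, -16, -16, -8]
Optimal cycle mean attained by: cycle 2->4->2, total 0 + (-8), length 2.
Answer: λ = -4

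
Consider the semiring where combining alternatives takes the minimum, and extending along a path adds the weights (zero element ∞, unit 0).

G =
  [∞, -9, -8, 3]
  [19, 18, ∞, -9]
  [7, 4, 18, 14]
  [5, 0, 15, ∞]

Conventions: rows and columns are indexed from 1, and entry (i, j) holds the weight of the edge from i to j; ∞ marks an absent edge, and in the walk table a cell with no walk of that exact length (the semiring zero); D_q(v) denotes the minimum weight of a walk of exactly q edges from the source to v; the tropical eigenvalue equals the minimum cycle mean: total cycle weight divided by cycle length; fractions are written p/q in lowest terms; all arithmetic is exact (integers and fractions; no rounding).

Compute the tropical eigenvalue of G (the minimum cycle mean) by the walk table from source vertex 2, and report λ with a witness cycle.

q=0: [∞, 0, ∞, ∞]
q=1: [19, 18, ∞, -9]
q=2: [-4, -9, 6, 9]
q=3: [10, -13, -12, -18]
q=4: [-13, -18, -3, -22]
Optimal cycle mean attained by: cycle 2->4->2, total (-9) + 0, length 2.
Answer: λ = -9/2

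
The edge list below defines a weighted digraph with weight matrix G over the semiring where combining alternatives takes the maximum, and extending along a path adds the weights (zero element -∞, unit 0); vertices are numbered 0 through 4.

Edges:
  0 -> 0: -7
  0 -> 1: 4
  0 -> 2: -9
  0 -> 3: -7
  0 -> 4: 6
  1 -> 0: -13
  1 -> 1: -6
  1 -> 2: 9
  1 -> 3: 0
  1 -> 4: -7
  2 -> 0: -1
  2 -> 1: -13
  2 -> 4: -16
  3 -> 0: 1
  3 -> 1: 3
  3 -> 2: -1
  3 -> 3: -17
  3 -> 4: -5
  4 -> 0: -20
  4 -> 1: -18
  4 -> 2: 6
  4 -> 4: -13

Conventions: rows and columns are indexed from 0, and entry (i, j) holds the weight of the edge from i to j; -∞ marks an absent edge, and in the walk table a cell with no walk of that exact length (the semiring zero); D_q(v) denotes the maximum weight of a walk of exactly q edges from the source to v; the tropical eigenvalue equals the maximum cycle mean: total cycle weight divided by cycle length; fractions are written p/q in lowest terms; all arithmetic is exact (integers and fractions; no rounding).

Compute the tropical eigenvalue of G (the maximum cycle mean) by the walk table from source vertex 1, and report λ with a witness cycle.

q=0: [-∞, 0, -∞, -∞, -∞]
q=1: [-13, -6, 9, 0, -7]
q=2: [8, 3, 3, -6, -5]
q=3: [2, 12, 12, 3, 14]
q=4: [11, 6, 21, 12, 8]
q=5: [20, 15, 15, 6, 17]
Optimal cycle mean attained by: cycle 0->1->2->0, total 4 + 9 + (-1), length 3.
Answer: λ = 4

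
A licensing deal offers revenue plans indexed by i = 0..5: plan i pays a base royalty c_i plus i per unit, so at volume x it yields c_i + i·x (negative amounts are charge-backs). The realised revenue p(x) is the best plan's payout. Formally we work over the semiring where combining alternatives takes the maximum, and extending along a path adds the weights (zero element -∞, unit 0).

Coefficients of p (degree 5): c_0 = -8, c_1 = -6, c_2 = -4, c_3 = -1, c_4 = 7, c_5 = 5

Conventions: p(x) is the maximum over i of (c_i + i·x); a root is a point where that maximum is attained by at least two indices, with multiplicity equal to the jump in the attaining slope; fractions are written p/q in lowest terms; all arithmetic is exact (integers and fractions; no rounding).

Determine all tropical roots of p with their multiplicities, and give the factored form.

hull edge (i=0, c=-8) to (i=4, c=7): slope 15/4, span 4
hull edge (i=4, c=7) to (i=5, c=5): slope -2, span 1
Factored form: p(x) = 5 ⊗ (x ⊕ (-15/4)) ⊗ (x ⊕ (-15/4)) ⊗ (x ⊕ (-15/4)) ⊗ (x ⊕ (-15/4)) ⊗ (x ⊕ 2)
Answer: roots = -15/4 (mult 4), 2 (mult 1)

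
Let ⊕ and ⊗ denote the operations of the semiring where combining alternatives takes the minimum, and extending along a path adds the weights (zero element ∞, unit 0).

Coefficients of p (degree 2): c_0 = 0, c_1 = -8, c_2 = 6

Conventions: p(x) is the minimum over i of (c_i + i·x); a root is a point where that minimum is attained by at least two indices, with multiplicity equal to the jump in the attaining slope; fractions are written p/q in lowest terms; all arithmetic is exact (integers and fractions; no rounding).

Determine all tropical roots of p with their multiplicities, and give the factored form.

hull edge (i=0, c=0) to (i=1, c=-8): slope -8, span 1
hull edge (i=1, c=-8) to (i=2, c=6): slope 14, span 1
Factored form: p(x) = 6 ⊗ (x ⊕ (-14)) ⊗ (x ⊕ 8)
Answer: roots = -14 (mult 1), 8 (mult 1)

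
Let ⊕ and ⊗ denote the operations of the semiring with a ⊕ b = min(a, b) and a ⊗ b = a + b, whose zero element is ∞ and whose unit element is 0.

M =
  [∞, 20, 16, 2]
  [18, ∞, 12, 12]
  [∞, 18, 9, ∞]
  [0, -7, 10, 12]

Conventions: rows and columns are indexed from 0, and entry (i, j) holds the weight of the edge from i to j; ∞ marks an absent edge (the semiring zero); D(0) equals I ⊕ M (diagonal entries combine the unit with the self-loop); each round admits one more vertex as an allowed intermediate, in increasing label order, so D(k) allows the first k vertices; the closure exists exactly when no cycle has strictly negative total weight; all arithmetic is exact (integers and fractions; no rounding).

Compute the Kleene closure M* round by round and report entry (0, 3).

D(0):
  [0, 20, 16, 2]
  [18, 0, 12, 12]
  [∞, 18, 0, ∞]
  [0, -7, 10, 0]
D(1):
  [0, 20, 16, 2]
  [18, 0, 12, 12]
  [∞, 18, 0, ∞]
  [0, -7, 10, 0]
D(2):
  [0, 20, 16, 2]
  [18, 0, 12, 12]
  [36, 18, 0, 30]
  [0, -7, 5, 0]
D(3):
  [0, 20, 16, 2]
  [18, 0, 12, 12]
  [36, 18, 0, 30]
  [0, -7, 5, 0]
D(4):
  [0, -5, 7, 2]
  [12, 0, 12, 12]
  [30, 18, 0, 30]
  [0, -7, 5, 0]
Answer: M*[0][3] = 2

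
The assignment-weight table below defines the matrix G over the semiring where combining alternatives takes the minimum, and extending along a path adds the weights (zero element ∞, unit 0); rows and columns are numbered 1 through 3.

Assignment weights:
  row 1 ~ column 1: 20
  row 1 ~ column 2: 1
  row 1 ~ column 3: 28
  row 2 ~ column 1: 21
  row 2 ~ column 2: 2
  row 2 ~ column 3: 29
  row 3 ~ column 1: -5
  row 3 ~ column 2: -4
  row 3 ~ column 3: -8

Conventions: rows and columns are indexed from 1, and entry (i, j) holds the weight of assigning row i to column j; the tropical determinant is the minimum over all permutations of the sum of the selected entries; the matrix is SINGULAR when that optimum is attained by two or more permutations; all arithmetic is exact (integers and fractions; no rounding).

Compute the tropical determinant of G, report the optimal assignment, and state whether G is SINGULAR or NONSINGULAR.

σ = (1, 2, 3): 20 + 2 + (-8) = 14
σ = (1, 3, 2): 20 + 29 + (-4) = 45
σ = (2, 1, 3): 1 + 21 + (-8) = 14
σ = (2, 3, 1): 1 + 29 + (-5) = 25
σ = (3, 1, 2): 28 + 21 + (-4) = 45
σ = (3, 2, 1): 28 + 2 + (-5) = 25
Optimal value attained by: σ = (1, 2, 3).
Answer: det⊕(G) = 14; verdict: SINGULAR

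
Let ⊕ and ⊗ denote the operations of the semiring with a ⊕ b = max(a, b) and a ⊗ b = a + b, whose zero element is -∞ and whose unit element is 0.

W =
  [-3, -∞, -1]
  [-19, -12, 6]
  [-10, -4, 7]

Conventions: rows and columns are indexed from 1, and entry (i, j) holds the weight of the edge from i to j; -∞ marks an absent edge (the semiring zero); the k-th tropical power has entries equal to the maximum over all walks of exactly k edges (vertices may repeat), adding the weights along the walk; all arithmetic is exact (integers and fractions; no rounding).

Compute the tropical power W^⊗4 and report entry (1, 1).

W^⊗2:
  [-6, -5, 6]
  [-4, 2, 13]
  [-3, 3, 14]
W^⊗3:
  [-4, 2, 13]
  [3, 9, 20]
  [4, 10, 21]
W^⊗4:
  [3, 9, 20]
  [10, 16, 27]
  [11, 17, 28]
Key observation: the optimum is the walk 1->3->3->3->1, with weight (-1) + 7 + 7 + (-10) = 3.
Optimal value attained by: walk 1->3->3->3->1.
Answer: (W^⊗4)[1][1] = 3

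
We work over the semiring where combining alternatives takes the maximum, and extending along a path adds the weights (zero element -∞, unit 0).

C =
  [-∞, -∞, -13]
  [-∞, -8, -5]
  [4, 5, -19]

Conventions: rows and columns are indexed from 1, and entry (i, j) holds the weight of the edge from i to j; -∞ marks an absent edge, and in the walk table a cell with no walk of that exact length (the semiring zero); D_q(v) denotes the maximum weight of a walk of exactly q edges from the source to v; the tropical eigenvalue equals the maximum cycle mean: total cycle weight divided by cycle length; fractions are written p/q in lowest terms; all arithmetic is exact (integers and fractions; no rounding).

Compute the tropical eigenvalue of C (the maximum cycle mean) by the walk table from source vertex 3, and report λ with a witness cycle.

q=0: [-∞, -∞, 0]
q=1: [4, 5, -19]
q=2: [-15, -3, 0]
q=3: [4, 5, -8]
Optimal cycle mean attained by: cycle 2->3->2, total (-5) + 5, length 2.
Answer: λ = 0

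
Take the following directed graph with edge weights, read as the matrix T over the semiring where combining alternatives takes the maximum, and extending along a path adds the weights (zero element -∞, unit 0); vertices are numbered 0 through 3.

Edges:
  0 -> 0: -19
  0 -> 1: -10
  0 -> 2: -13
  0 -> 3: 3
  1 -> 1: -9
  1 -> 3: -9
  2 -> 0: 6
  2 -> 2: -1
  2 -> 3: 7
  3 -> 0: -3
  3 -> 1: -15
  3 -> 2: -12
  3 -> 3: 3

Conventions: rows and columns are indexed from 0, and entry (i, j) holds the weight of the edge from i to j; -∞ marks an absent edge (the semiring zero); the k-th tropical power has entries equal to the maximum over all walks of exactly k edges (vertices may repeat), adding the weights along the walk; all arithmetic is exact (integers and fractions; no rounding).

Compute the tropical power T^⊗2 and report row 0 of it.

T^⊗2:
  [0, -12, -9, 6]
  [-12, -18, -21, -6]
  [5, -4, -2, 10]
  [0, -12, -9, 6]
Answer: row 0 of T^⊗2 = [0, -12, -9, 6]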